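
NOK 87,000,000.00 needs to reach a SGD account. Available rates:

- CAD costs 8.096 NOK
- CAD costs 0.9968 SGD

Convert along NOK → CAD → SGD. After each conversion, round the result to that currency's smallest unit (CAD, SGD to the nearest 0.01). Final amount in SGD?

SGD 10,711,660.08

NOK 87,000,000.00 ÷ 8.096 = CAD 10,746,047.43
CAD 10,746,047.43 × 0.9968 = SGD 10,711,660.08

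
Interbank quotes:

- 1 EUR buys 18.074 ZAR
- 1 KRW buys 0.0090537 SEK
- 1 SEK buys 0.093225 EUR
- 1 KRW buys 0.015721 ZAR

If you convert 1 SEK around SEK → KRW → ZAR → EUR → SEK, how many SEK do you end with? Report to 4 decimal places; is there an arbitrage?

Around SEK → KRW → ZAR → EUR → SEK: 1 ÷ 0.0090537 × 0.015721 ÷ 18.074 ÷ 0.093225 = 1.030546
Product > 1; profitable direction is SEK → KRW → ZAR → EUR → SEK.

1.0305 (arbitrage exists)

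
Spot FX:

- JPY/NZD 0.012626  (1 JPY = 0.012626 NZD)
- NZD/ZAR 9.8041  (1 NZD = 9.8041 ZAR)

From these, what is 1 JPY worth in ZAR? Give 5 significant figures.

JPY/ZAR = 0.12379

1 JPY × 0.012626 = 0.012626 NZD
0.012626 NZD × 9.8041 = 0.123787 ZAR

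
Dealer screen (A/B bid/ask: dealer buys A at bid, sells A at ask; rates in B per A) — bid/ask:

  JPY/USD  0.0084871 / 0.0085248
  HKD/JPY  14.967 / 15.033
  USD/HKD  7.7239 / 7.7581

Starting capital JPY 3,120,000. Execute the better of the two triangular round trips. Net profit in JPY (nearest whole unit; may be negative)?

Best loop JPY → HKD → USD → JPY:
JPY 3,120,000 ÷ 15.033 (buy HKD at ask) = HKD 207,543.40
HKD 207,543.40 ÷ 7.7581 (buy USD at ask) = USD 26,751.83
USD 26,751.83 ÷ 0.0085248 (buy JPY at ask) = JPY 3,138,119

Net profit: JPY 18,119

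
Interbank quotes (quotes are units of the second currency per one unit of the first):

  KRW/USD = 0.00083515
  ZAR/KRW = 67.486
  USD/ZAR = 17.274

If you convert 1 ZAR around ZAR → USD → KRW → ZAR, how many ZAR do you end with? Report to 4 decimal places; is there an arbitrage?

Around ZAR → USD → KRW → ZAR: 1 ÷ 17.274 ÷ 0.00083515 ÷ 67.486 = 1.027138
Product > 1; profitable direction is ZAR → USD → KRW → ZAR.

1.0271 (arbitrage exists)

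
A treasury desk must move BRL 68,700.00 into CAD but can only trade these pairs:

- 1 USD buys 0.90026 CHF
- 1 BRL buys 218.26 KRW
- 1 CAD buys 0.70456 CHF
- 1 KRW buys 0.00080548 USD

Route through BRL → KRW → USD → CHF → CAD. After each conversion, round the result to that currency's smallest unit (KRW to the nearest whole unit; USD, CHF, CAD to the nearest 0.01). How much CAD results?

BRL 68,700.00 × 218.26 = KRW 14,994,462
KRW 14,994,462 × 0.00080548 = USD 12,077.74
USD 12,077.74 × 0.90026 = CHF 10,873.11
CHF 10,873.11 ÷ 0.70456 = CAD 15,432.48

CAD 15,432.48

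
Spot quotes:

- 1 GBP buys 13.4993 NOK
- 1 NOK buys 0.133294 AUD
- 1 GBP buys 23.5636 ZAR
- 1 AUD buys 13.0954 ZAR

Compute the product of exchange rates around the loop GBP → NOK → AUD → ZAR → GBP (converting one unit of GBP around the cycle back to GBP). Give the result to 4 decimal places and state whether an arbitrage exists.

1.0000 (no arbitrage)

Around GBP → NOK → AUD → ZAR → GBP: 1 × 13.4993 × 0.133294 × 13.0954 ÷ 23.5636 = 0.999998
Product ≈ 1 (deviation 0.000%, within rounding noise).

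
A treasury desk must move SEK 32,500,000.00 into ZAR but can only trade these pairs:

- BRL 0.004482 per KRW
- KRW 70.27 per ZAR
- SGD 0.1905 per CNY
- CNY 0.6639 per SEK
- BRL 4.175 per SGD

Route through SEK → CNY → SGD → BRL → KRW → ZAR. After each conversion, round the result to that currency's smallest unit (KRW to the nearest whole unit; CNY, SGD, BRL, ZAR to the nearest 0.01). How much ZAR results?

SEK 32,500,000.00 × 0.6639 = CNY 21,576,750.00
CNY 21,576,750.00 × 0.1905 = SGD 4,110,370.88
SGD 4,110,370.88 × 4.175 = BRL 17,160,798.42
BRL 17,160,798.42 ÷ 0.004482 = KRW 3,828,826,064
KRW 3,828,826,064 ÷ 70.27 = ZAR 54,487,349.71

ZAR 54,487,349.71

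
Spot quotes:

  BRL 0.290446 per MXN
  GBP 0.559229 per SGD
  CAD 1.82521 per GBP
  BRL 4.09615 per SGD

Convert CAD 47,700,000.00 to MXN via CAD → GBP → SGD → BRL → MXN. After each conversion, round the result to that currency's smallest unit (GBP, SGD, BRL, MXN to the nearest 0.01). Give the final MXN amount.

MXN 659,062,053.32

CAD 47,700,000.00 ÷ 1.82521 = GBP 26,133,979.10
GBP 26,133,979.10 ÷ 0.559229 = SGD 46,732,159.99
SGD 46,732,159.99 × 4.09615 = BRL 191,421,937.14
BRL 191,421,937.14 ÷ 0.290446 = MXN 659,062,053.32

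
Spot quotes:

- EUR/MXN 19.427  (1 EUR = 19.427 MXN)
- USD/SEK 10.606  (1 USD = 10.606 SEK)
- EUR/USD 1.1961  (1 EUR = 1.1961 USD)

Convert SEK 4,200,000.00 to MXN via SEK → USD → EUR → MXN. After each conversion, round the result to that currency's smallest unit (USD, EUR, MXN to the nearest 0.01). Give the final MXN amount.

MXN 6,431,850.17

SEK 4,200,000.00 ÷ 10.606 = USD 396,002.26
USD 396,002.26 ÷ 1.1961 = EUR 331,077.89
EUR 331,077.89 × 19.427 = MXN 6,431,850.17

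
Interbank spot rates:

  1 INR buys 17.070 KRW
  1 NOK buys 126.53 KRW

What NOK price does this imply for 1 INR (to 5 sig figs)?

INR/NOK = 0.13491

1 INR × 17.070 = 17.07 KRW
17.07 KRW ÷ 126.53 = 0.134909 NOK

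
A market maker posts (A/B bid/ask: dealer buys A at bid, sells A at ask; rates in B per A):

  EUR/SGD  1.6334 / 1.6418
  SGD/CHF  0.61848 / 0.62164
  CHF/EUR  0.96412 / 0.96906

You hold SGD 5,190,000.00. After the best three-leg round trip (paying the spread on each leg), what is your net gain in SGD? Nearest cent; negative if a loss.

Best loop SGD → EUR → CHF → SGD:
SGD 5,190,000.00 ÷ 1.6418 (buy EUR at ask) = EUR 3,161,164.58
EUR 3,161,164.58 ÷ 0.96906 (buy CHF at ask) = CHF 3,262,093.76
CHF 3,262,093.76 ÷ 0.62164 (buy SGD at ask) = SGD 5,247,560.90

Net profit: SGD 57,560.90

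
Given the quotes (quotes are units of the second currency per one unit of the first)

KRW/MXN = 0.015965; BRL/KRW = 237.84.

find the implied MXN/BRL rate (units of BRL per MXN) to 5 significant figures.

1 MXN ÷ 0.015965 = 62.637 KRW
62.637 KRW ÷ 237.84 = 0.263358 BRL

MXN/BRL = 0.26336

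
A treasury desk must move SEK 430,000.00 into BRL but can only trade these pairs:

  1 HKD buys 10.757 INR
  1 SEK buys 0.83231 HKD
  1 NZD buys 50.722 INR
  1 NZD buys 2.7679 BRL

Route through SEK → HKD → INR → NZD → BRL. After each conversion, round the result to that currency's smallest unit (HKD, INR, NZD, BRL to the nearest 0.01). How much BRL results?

SEK 430,000.00 × 0.83231 = HKD 357,893.30
HKD 357,893.30 × 10.757 = INR 3,849,858.23
INR 3,849,858.23 ÷ 50.722 = NZD 75,901.15
NZD 75,901.15 × 2.7679 = BRL 210,086.79

BRL 210,086.79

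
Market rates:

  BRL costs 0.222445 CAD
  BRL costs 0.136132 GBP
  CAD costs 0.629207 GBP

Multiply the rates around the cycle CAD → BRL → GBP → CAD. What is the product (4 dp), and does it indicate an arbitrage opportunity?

Around CAD → BRL → GBP → CAD: 1 ÷ 0.222445 × 0.136132 ÷ 0.629207 = 0.972622
Product < 1; profitable direction is CAD → GBP → BRL → CAD.

0.9726 (arbitrage exists)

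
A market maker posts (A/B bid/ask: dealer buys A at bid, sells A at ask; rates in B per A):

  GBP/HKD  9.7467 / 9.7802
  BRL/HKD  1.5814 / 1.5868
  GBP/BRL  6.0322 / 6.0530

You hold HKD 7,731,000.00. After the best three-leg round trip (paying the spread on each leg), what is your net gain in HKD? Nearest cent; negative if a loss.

Best loop HKD → BRL → GBP → HKD:
HKD 7,731,000.00 ÷ 1.5868 (buy BRL at ask) = BRL 4,872,069.57
BRL 4,872,069.57 ÷ 6.0530 (buy GBP at ask) = GBP 804,901.63
GBP 804,901.63 × 9.7467 (sell GBP at bid) = HKD 7,845,134.73

Net profit: HKD 114,134.73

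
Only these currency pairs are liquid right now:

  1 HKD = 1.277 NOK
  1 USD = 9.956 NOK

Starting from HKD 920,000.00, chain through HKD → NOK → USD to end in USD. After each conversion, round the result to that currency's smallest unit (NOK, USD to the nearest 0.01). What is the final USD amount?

HKD 920,000.00 × 1.277 = NOK 1,174,840.00
NOK 1,174,840.00 ÷ 9.956 = USD 118,003.21

USD 118,003.21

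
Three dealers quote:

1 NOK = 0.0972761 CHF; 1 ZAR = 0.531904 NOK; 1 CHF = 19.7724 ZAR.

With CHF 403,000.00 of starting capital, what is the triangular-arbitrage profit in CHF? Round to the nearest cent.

Profit: CHF 9,290.99

Profitable loop is CHF → ZAR → NOK → CHF:
CHF 403,000.00 × 19.7724 = ZAR 7,968,277.20
ZAR 7,968,277.20 × 0.531904 = NOK 4,238,358.52
NOK 4,238,358.52 × 0.0972761 = CHF 412,290.99
Profit = CHF 412,290.99 − CHF 403,000.00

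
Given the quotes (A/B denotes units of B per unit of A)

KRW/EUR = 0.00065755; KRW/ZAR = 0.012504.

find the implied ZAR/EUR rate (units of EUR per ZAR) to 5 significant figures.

ZAR/EUR = 0.052587

1 ZAR ÷ 0.012504 = 79.9744 KRW
79.9744 KRW × 0.00065755 = 0.0525872 EUR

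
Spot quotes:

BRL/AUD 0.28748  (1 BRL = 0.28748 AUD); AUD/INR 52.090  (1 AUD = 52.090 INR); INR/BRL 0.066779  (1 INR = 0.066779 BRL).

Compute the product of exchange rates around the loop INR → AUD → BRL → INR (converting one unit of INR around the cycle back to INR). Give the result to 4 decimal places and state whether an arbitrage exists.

Around INR → AUD → BRL → INR: 1 ÷ 52.090 ÷ 0.28748 ÷ 0.066779 = 0.999996
Product ≈ 1 (deviation 0.000%, within rounding noise).

1.0000 (no arbitrage)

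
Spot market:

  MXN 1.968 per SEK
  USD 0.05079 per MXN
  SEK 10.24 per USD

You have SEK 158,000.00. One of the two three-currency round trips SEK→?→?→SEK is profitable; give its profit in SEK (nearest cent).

Profit: SEK 3,718.74

Profitable loop is SEK → MXN → USD → SEK:
SEK 158,000.00 × 1.968 = MXN 310,944.00
MXN 310,944.00 × 0.05079 = USD 15,792.85
USD 15,792.85 × 10.24 = SEK 161,718.74
Profit = SEK 161,718.74 − SEK 158,000.00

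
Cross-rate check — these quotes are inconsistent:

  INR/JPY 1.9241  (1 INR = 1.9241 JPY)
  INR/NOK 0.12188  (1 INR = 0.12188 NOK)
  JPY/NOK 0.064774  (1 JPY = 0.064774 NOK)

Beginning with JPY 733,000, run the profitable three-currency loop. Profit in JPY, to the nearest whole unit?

Profit: JPY 16,549

Profitable loop is JPY → NOK → INR → JPY:
JPY 733,000 × 0.064774 = NOK 47,479.34
NOK 47,479.34 ÷ 0.12188 = INR 389,558.11
INR 389,558.11 × 1.9241 = JPY 749,549
Profit = JPY 749,549 − JPY 733,000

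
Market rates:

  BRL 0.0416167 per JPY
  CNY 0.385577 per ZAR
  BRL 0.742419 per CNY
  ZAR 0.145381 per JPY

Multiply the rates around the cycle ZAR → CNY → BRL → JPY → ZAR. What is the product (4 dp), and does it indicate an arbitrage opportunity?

1.0000 (no arbitrage)

Around ZAR → CNY → BRL → JPY → ZAR: 1 × 0.385577 × 0.742419 ÷ 0.0416167 × 0.145381 = 1.000000
Product ≈ 1 (deviation 0.000%, within rounding noise).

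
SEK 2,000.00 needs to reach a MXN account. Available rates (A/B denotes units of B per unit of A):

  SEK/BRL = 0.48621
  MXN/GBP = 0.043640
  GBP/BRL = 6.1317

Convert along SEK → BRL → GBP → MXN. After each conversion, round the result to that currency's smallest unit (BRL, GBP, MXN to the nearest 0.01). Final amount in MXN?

SEK 2,000.00 × 0.48621 = BRL 972.42
BRL 972.42 ÷ 6.1317 = GBP 158.59
GBP 158.59 ÷ 0.043640 = MXN 3,634.05

MXN 3,634.05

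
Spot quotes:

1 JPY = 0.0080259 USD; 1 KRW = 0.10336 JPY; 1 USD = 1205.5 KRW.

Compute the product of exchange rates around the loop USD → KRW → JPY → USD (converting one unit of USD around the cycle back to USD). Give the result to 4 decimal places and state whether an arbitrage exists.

Around USD → KRW → JPY → USD: 1 × 1205.5 × 0.10336 × 0.0080259 = 1.000031
Product ≈ 1 (deviation 0.003%, within rounding noise).

1.0000 (no arbitrage)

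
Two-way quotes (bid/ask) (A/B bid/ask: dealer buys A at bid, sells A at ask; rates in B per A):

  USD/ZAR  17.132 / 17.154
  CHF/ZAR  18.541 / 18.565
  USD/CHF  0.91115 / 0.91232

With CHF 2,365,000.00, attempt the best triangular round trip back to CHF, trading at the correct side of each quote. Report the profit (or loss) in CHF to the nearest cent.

Best loop CHF → USD → ZAR → CHF:
CHF 2,365,000.00 ÷ 0.91232 (buy USD at ask) = USD 2,592,292.18
USD 2,592,292.18 × 17.132 (sell USD at bid) = ZAR 44,411,149.60
ZAR 44,411,149.60 ÷ 18.565 (buy CHF at ask) = CHF 2,392,197.66

Net profit: CHF 27,197.66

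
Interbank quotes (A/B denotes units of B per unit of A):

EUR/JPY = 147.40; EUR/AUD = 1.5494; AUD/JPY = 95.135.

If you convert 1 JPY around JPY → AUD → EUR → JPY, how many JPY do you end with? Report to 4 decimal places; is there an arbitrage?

Around JPY → AUD → EUR → JPY: 1 ÷ 95.135 ÷ 1.5494 × 147.40 = 0.999985
Product ≈ 1 (deviation 0.001%, within rounding noise).

1.0000 (no arbitrage)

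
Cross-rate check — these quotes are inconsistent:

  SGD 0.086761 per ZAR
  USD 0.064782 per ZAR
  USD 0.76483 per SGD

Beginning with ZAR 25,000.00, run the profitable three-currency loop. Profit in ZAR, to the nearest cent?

Profitable loop is ZAR → SGD → USD → ZAR:
ZAR 25,000.00 × 0.086761 = SGD 2,169.03
SGD 2,169.03 × 0.76483 = USD 1,658.94
USD 1,658.94 ÷ 0.064782 = ZAR 25,607.97
Profit = ZAR 25,607.97 − ZAR 25,000.00

Profit: ZAR 607.97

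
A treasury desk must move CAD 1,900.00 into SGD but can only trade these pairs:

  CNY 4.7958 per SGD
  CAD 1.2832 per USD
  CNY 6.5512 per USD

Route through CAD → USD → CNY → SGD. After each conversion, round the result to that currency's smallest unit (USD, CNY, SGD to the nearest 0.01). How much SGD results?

SGD 2,022.64

CAD 1,900.00 ÷ 1.2832 = USD 1,480.67
USD 1,480.67 × 6.5512 = CNY 9,700.17
CNY 9,700.17 ÷ 4.7958 = SGD 2,022.64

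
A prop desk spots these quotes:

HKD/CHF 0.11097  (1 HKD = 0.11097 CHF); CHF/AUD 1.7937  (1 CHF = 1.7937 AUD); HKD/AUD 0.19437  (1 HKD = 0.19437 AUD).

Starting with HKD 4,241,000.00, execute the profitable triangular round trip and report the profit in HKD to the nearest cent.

Profitable loop is HKD → CHF → AUD → HKD:
HKD 4,241,000.00 × 0.11097 = CHF 470,623.77
CHF 470,623.77 × 1.7937 = AUD 844,157.86
AUD 844,157.86 ÷ 0.19437 = HKD 4,343,046.03
Profit = HKD 4,343,046.03 − HKD 4,241,000.00

Profit: HKD 102,046.03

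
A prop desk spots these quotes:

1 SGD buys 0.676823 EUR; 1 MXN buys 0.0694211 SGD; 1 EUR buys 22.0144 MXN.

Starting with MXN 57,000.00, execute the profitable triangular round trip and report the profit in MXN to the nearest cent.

Profit: MXN 1,958.76

Profitable loop is MXN → SGD → EUR → MXN:
MXN 57,000.00 × 0.0694211 = SGD 3,957.00
SGD 3,957.00 × 0.676823 = EUR 2,678.19
EUR 2,678.19 × 22.0144 = MXN 58,958.76
Profit = MXN 58,958.76 − MXN 57,000.00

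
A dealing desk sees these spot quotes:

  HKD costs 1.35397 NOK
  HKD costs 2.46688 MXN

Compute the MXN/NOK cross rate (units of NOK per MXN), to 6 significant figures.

1 MXN ÷ 2.46688 = 0.40537 HKD
0.40537 HKD × 1.35397 = 0.548859 NOK

MXN/NOK = 0.548859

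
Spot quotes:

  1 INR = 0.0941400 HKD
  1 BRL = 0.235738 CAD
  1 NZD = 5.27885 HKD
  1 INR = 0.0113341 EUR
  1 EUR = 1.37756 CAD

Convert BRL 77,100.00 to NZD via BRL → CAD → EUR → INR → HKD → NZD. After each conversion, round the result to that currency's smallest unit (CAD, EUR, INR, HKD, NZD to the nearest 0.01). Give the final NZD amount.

NZD 20,759.71

BRL 77,100.00 × 0.235738 = CAD 18,175.40
CAD 18,175.40 ÷ 1.37756 = EUR 13,193.91
EUR 13,193.91 ÷ 0.0113341 = INR 1,164,089.78
INR 1,164,089.78 × 0.0941400 = HKD 109,587.41
HKD 109,587.41 ÷ 5.27885 = NZD 20,759.71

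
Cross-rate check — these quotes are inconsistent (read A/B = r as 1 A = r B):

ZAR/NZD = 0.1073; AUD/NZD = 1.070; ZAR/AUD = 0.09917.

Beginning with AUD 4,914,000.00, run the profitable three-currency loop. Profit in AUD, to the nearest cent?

Profitable loop is AUD → ZAR → NZD → AUD:
AUD 4,914,000.00 ÷ 0.09917 = ZAR 49,551,275.59
ZAR 49,551,275.59 × 0.1073 = NZD 5,316,851.87
NZD 5,316,851.87 ÷ 1.070 = AUD 4,969,020.44
Profit = AUD 4,969,020.44 − AUD 4,914,000.00

Profit: AUD 55,020.44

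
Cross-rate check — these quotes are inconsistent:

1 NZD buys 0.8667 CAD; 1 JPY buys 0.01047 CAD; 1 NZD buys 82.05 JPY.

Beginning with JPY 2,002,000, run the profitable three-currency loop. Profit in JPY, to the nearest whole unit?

Profit: JPY 17,796

Profitable loop is JPY → NZD → CAD → JPY:
JPY 2,002,000 ÷ 82.05 = NZD 24,399.76
NZD 24,399.76 × 0.8667 = CAD 21,147.27
CAD 21,147.27 ÷ 0.01047 = JPY 2,019,796
Profit = JPY 2,019,796 − JPY 2,002,000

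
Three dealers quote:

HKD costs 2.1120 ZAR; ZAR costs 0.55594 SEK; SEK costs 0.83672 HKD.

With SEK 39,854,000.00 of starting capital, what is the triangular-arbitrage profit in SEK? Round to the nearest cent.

Profitable loop is SEK → ZAR → HKD → SEK:
SEK 39,854,000.00 ÷ 0.55594 = ZAR 71,687,592.19
ZAR 71,687,592.19 ÷ 2.1120 = HKD 33,942,988.72
HKD 33,942,988.72 ÷ 0.83672 = SEK 40,566,723.31
Profit = SEK 40,566,723.31 − SEK 39,854,000.00

Profit: SEK 712,723.31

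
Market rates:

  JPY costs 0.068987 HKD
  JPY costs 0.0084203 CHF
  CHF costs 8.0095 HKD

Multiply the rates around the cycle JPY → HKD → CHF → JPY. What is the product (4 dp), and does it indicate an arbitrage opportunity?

1.0229 (arbitrage exists)

Around JPY → HKD → CHF → JPY: 1 × 0.068987 ÷ 8.0095 ÷ 0.0084203 = 1.022903
Product > 1; profitable direction is JPY → HKD → CHF → JPY.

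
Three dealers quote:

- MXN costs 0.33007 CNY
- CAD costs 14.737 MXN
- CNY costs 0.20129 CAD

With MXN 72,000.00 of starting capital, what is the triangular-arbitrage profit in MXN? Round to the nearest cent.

Profit: MXN 1,535.18

Profitable loop is MXN → CAD → CNY → MXN:
MXN 72,000.00 ÷ 14.737 = CAD 4,885.66
CAD 4,885.66 ÷ 0.20129 = CNY 24,271.76
CNY 24,271.76 ÷ 0.33007 = MXN 73,535.18
Profit = MXN 73,535.18 − MXN 72,000.00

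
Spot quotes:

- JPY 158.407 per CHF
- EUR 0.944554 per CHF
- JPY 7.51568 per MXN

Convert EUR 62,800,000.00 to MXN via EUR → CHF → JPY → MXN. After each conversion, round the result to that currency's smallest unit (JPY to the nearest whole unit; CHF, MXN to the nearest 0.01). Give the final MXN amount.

MXN 1,401,325,228.32

EUR 62,800,000.00 ÷ 0.944554 = CHF 66,486,405.22
CHF 66,486,405.22 × 158.407 = JPY 10,531,911,992
JPY 10,531,911,992 ÷ 7.51568 = MXN 1,401,325,228.32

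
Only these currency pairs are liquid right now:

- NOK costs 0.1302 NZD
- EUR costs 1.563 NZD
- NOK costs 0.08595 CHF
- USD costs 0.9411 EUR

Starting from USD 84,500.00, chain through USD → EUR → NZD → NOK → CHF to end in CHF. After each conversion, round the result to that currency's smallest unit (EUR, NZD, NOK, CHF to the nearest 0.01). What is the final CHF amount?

USD 84,500.00 × 0.9411 = EUR 79,522.95
EUR 79,522.95 × 1.563 = NZD 124,294.37
NZD 124,294.37 ÷ 0.1302 = NOK 954,641.86
NOK 954,641.86 × 0.08595 = CHF 82,051.47

CHF 82,051.47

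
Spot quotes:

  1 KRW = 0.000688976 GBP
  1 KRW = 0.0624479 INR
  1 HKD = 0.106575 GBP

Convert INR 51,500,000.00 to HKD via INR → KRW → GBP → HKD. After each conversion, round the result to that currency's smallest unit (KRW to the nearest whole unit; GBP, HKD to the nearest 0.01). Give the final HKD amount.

INR 51,500,000.00 ÷ 0.0624479 = KRW 824,687,459
KRW 824,687,459 × 0.000688976 = GBP 568,189.87
GBP 568,189.87 ÷ 0.106575 = HKD 5,331,361.67

HKD 5,331,361.67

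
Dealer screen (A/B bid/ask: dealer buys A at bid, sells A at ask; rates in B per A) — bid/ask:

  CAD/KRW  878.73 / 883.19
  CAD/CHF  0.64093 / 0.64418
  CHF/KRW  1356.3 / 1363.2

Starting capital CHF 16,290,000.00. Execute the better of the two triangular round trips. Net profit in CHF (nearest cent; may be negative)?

Best loop CHF → CAD → KRW → CHF:
CHF 16,290,000.00 ÷ 0.64418 (buy CAD at ask) = CAD 25,287,962.99
CAD 25,287,962.99 × 878.73 (sell CAD at bid) = KRW 22,221,291,720
KRW 22,221,291,720 ÷ 1363.2 (buy CHF at ask) = CHF 16,300,830.19

Net profit: CHF 10,830.19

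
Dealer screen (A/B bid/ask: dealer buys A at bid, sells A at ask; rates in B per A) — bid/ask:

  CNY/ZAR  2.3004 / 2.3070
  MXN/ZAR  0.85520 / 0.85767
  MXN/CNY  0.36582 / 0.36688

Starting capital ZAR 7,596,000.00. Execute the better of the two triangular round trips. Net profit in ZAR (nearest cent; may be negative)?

Best loop ZAR → CNY → MXN → ZAR:
ZAR 7,596,000.00 ÷ 2.3070 (buy CNY at ask) = CNY 3,292,587.78
CNY 3,292,587.78 ÷ 0.36688 (buy MXN at ask) = MXN 8,974,563.28
MXN 8,974,563.28 × 0.85520 (sell MXN at bid) = ZAR 7,675,046.52

Net profit: ZAR 79,046.52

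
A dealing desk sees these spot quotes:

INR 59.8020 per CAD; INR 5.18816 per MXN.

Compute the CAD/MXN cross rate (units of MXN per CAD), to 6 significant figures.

1 CAD × 59.8020 = 59.802 INR
59.802 INR ÷ 5.18816 = 11.5266 MXN

CAD/MXN = 11.5266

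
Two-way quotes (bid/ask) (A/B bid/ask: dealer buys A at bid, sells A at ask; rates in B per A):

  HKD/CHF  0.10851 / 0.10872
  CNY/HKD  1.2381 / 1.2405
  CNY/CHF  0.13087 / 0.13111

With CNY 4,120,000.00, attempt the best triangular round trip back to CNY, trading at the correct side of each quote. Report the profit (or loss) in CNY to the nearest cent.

Best loop CNY → HKD → CHF → CNY:
CNY 4,120,000.00 × 1.2381 (sell CNY at bid) = HKD 5,100,972.00
HKD 5,100,972.00 × 0.10851 (sell HKD at bid) = CHF 553,506.47
CHF 553,506.47 ÷ 0.13111 (buy CNY at ask) = CNY 4,221,695.31

Net profit: CNY 101,695.31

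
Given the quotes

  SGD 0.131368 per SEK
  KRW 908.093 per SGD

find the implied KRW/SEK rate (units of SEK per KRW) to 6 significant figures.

1 KRW ÷ 908.093 = 0.00110121 SGD
0.00110121 SGD ÷ 0.131368 = 0.00838263 SEK

KRW/SEK = 0.00838263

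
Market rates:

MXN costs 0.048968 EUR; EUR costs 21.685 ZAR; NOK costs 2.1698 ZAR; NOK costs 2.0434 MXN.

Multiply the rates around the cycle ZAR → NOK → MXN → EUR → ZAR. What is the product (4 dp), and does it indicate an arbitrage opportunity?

1.0000 (no arbitrage)

Around ZAR → NOK → MXN → EUR → ZAR: 1 ÷ 2.1698 × 2.0434 × 0.048968 × 21.685 = 1.000013
Product ≈ 1 (deviation 0.001%, within rounding noise).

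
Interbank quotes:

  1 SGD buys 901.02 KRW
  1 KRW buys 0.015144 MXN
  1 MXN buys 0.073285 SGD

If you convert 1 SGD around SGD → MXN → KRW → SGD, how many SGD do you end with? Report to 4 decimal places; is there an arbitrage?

Around SGD → MXN → KRW → SGD: 1 ÷ 0.073285 ÷ 0.015144 ÷ 901.02 = 1.000023
Product ≈ 1 (deviation 0.002%, within rounding noise).

1.0000 (no arbitrage)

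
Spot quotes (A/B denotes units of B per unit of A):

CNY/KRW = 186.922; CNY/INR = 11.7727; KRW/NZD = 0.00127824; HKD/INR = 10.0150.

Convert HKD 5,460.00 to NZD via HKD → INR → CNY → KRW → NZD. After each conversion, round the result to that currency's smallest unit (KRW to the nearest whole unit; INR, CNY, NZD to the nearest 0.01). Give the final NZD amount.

NZD 1,109.79

HKD 5,460.00 × 10.0150 = INR 54,681.90
INR 54,681.90 ÷ 11.7727 = CNY 4,644.81
CNY 4,644.81 × 186.922 = KRW 868,217
KRW 868,217 × 0.00127824 = NZD 1,109.79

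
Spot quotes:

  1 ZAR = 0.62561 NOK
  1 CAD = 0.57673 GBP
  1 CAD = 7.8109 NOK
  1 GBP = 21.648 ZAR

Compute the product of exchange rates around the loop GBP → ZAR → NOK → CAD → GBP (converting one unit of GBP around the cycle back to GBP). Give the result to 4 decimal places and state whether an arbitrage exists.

Around GBP → ZAR → NOK → CAD → GBP: 1 × 21.648 × 0.62561 ÷ 7.8109 × 0.57673 = 0.999984
Product ≈ 1 (deviation 0.002%, within rounding noise).

1.0000 (no arbitrage)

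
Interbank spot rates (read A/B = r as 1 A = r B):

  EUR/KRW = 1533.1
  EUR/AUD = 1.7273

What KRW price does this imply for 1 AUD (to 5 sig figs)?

1 AUD ÷ 1.7273 = 0.578938 EUR
0.578938 EUR × 1533.1 = 887.57 KRW

AUD/KRW = 887.57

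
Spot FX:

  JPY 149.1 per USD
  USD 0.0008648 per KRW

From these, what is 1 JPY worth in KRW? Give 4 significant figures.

JPY/KRW = 7.755

1 JPY ÷ 149.1 = 0.00670691 USD
0.00670691 USD ÷ 0.0008648 = 7.75544 KRW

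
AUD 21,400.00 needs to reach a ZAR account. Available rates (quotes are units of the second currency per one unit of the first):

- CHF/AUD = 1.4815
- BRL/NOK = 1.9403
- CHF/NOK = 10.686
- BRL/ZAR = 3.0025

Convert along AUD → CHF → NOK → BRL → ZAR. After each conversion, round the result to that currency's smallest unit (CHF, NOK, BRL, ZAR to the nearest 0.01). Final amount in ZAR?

ZAR 238,858.90

AUD 21,400.00 ÷ 1.4815 = CHF 14,444.82
CHF 14,444.82 × 10.686 = NOK 154,357.35
NOK 154,357.35 ÷ 1.9403 = BRL 79,553.34
BRL 79,553.34 × 3.0025 = ZAR 238,858.90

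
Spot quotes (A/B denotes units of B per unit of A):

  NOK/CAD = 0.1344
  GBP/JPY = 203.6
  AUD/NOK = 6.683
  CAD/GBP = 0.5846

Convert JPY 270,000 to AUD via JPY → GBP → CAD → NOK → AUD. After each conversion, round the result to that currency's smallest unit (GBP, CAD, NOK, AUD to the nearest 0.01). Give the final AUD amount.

AUD 2,525.55

JPY 270,000 ÷ 203.6 = GBP 1,326.13
GBP 1,326.13 ÷ 0.5846 = CAD 2,268.44
CAD 2,268.44 ÷ 0.1344 = NOK 16,878.27
NOK 16,878.27 ÷ 6.683 = AUD 2,525.55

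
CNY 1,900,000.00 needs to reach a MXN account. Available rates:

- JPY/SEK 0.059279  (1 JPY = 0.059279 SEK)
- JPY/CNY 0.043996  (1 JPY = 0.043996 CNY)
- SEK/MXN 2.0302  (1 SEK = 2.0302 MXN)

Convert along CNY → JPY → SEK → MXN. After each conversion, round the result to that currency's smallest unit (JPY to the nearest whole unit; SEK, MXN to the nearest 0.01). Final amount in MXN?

MXN 5,197,327.67

CNY 1,900,000.00 ÷ 0.043996 = JPY 43,185,744
JPY 43,185,744 × 0.059279 = SEK 2,560,007.72
SEK 2,560,007.72 × 2.0302 = MXN 5,197,327.67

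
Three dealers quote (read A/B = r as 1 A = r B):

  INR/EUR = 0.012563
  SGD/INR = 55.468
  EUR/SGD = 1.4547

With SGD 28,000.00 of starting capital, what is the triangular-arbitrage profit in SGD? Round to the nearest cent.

Profitable loop is SGD → INR → EUR → SGD:
SGD 28,000.00 × 55.468 = INR 1,553,104.00
INR 1,553,104.00 × 0.012563 = EUR 19,511.65
EUR 19,511.65 × 1.4547 = SGD 28,383.59
Profit = SGD 28,383.59 − SGD 28,000.00

Profit: SGD 383.59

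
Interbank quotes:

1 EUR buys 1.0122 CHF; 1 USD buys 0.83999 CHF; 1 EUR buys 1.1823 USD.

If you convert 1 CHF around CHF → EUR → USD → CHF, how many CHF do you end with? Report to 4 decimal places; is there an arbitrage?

Around CHF → EUR → USD → CHF: 1 ÷ 1.0122 × 1.1823 × 0.83999 = 0.981150
Product < 1; profitable direction is CHF → USD → EUR → CHF.

0.9812 (arbitrage exists)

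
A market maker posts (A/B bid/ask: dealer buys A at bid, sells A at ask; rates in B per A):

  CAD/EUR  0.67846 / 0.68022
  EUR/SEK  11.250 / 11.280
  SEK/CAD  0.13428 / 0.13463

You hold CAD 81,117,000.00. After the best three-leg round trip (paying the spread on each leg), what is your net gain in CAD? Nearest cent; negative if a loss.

Best loop CAD → EUR → SEK → CAD:
CAD 81,117,000.00 × 0.67846 (sell CAD at bid) = EUR 55,034,639.82
EUR 55,034,639.82 × 11.250 (sell EUR at bid) = SEK 619,139,697.97
SEK 619,139,697.97 × 0.13428 (sell SEK at bid) = CAD 83,138,078.64

Net profit: CAD 2,021,078.64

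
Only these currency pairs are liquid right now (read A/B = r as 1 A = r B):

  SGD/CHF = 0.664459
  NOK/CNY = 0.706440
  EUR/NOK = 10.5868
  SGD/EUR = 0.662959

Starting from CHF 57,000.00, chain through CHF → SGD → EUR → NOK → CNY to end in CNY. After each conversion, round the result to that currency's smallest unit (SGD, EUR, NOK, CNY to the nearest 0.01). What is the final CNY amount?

CHF 57,000.00 ÷ 0.664459 = SGD 85,784.07
SGD 85,784.07 × 0.662959 = EUR 56,871.32
EUR 56,871.32 × 10.5868 = NOK 602,085.29
NOK 602,085.29 × 0.706440 = CNY 425,337.13

CNY 425,337.13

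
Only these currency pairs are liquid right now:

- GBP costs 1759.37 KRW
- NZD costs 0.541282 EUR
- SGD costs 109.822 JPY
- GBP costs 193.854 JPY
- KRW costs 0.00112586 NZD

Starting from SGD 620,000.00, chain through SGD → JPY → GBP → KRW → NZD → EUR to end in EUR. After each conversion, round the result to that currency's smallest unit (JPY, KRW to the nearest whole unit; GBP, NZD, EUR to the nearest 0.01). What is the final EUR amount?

EUR 376,592.29

SGD 620,000.00 × 109.822 = JPY 68,089,640
JPY 68,089,640 ÷ 193.854 = GBP 351,241.86
GBP 351,241.86 × 1759.37 = KRW 617,964,391
KRW 617,964,391 × 0.00112586 = NZD 695,741.39
NZD 695,741.39 × 0.541282 = EUR 376,592.29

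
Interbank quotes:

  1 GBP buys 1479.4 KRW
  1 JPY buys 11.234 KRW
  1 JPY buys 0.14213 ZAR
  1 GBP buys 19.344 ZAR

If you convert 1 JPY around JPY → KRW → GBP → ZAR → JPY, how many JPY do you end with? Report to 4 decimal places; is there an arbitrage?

Around JPY → KRW → GBP → ZAR → JPY: 1 × 11.234 ÷ 1479.4 × 19.344 ÷ 0.14213 = 1.033497
Product > 1; profitable direction is JPY → KRW → GBP → ZAR → JPY.

1.0335 (arbitrage exists)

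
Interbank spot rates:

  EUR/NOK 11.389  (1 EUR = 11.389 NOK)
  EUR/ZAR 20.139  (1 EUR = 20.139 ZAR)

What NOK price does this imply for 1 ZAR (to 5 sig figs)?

ZAR/NOK = 0.56552

1 ZAR ÷ 20.139 = 0.0496549 EUR
0.0496549 EUR × 11.389 = 0.56552 NOK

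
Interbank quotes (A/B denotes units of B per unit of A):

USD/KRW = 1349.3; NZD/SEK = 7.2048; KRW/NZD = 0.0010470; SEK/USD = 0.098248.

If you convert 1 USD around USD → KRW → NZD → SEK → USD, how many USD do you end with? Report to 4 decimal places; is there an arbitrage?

Around USD → KRW → NZD → SEK → USD: 1 × 1349.3 × 0.0010470 × 7.2048 × 0.098248 = 1.000002
Product ≈ 1 (deviation 0.000%, within rounding noise).

1.0000 (no arbitrage)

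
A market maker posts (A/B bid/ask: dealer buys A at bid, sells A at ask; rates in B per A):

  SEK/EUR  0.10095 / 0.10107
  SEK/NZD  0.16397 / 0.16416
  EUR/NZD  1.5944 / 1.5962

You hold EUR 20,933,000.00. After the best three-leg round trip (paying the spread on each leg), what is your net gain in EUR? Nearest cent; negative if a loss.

Best loop EUR → SEK → NZD → EUR:
EUR 20,933,000.00 ÷ 0.10107 (buy SEK at ask) = SEK 207,113,881.47
SEK 207,113,881.47 × 0.16397 (sell SEK at bid) = NZD 33,960,463.14
NZD 33,960,463.14 ÷ 1.5962 (buy EUR at ask) = EUR 21,275,819.54

Net profit: EUR 342,819.54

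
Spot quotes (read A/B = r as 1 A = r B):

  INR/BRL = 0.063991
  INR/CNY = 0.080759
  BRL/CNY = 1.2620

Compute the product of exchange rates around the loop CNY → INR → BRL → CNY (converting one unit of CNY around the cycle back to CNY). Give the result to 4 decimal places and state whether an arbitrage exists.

1.0000 (no arbitrage)

Around CNY → INR → BRL → CNY: 1 ÷ 0.080759 × 0.063991 × 1.2620 = 0.999971
Product ≈ 1 (deviation 0.003%, within rounding noise).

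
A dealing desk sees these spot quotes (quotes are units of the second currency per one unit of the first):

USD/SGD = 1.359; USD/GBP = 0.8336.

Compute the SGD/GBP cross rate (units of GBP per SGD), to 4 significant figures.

SGD/GBP = 0.6134

1 SGD ÷ 1.359 = 0.735835 USD
0.735835 USD × 0.8336 = 0.613392 GBP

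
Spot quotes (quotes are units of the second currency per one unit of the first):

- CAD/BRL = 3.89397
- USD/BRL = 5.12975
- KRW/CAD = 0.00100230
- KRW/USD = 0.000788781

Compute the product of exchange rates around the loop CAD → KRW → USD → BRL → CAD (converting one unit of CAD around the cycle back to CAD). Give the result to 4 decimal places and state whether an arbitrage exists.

Around CAD → KRW → USD → BRL → CAD: 1 ÷ 0.00100230 × 0.000788781 × 5.12975 ÷ 3.89397 = 1.036722
Product > 1; profitable direction is CAD → KRW → USD → BRL → CAD.

1.0367 (arbitrage exists)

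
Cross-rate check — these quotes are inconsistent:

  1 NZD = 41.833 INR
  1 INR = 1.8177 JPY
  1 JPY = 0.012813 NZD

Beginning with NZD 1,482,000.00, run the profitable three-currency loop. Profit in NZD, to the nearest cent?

Profitable loop is NZD → JPY → INR → NZD:
NZD 1,482,000.00 ÷ 0.012813 = JPY 115,663,779
JPY 115,663,779 ÷ 1.8177 = INR 63,631,940.90
INR 63,631,940.90 ÷ 41.833 = NZD 1,521,094.37
Profit = NZD 1,521,094.37 − NZD 1,482,000.00

Profit: NZD 39,094.37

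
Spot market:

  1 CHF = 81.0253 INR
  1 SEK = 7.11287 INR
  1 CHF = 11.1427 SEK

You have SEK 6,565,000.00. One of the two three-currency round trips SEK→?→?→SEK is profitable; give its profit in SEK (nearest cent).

Profit: SEK 146,507.33

Profitable loop is SEK → CHF → INR → SEK:
SEK 6,565,000.00 ÷ 11.1427 = CHF 589,174.98
CHF 589,174.98 × 81.0253 = INR 47,738,079.15
INR 47,738,079.15 ÷ 7.11287 = SEK 6,711,507.33
Profit = SEK 6,711,507.33 − SEK 6,565,000.00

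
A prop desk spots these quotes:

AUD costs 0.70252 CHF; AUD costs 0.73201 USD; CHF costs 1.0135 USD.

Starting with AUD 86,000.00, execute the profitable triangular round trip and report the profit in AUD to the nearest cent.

Profitable loop is AUD → USD → CHF → AUD:
AUD 86,000.00 × 0.73201 = USD 62,952.86
USD 62,952.86 ÷ 1.0135 = CHF 62,114.32
CHF 62,114.32 ÷ 0.70252 = AUD 88,416.44
Profit = AUD 88,416.44 − AUD 86,000.00

Profit: AUD 2,416.44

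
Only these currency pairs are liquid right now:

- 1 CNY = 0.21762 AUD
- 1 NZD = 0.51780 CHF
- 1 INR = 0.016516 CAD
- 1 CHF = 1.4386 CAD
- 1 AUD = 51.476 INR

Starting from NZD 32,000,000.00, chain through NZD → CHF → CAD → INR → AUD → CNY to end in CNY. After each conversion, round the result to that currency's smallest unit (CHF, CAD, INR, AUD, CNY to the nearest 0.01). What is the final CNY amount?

CNY 128,837,891.28

NZD 32,000,000.00 × 0.51780 = CHF 16,569,600.00
CHF 16,569,600.00 × 1.4386 = CAD 23,837,026.56
CAD 23,837,026.56 ÷ 0.016516 = INR 1,443,268,743.04
INR 1,443,268,743.04 ÷ 51.476 = AUD 28,037,701.90
AUD 28,037,701.90 ÷ 0.21762 = CNY 128,837,891.28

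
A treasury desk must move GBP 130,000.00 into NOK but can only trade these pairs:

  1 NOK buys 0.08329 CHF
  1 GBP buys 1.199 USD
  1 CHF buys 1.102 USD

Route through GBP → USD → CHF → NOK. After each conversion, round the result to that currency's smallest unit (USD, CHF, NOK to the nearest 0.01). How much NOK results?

NOK 1,698,197.02

GBP 130,000.00 × 1.199 = USD 155,870.00
USD 155,870.00 ÷ 1.102 = CHF 141,442.83
CHF 141,442.83 ÷ 0.08329 = NOK 1,698,197.02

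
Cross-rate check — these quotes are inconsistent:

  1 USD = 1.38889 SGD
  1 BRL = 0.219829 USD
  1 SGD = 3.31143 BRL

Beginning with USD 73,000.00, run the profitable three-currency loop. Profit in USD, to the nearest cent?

Profit: USD 805.93

Profitable loop is USD → SGD → BRL → USD:
USD 73,000.00 × 1.38889 = SGD 101,388.97
SGD 101,388.97 × 3.31143 = BRL 335,742.48
BRL 335,742.48 × 0.219829 = USD 73,805.93
Profit = USD 73,805.93 − USD 73,000.00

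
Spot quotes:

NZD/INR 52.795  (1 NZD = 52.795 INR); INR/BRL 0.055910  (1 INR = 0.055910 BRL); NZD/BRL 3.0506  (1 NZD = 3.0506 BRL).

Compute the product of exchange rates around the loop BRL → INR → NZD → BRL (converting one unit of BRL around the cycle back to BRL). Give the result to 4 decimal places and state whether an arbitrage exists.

Around BRL → INR → NZD → BRL: 1 ÷ 0.055910 ÷ 52.795 × 3.0506 = 1.033482
Product > 1; profitable direction is BRL → INR → NZD → BRL.

1.0335 (arbitrage exists)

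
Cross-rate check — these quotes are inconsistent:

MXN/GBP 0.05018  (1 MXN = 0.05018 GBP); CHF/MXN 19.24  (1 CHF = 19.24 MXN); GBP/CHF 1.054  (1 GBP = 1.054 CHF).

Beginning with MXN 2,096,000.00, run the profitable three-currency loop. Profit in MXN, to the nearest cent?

Profit: MXN 36,885.85

Profitable loop is MXN → GBP → CHF → MXN:
MXN 2,096,000.00 × 0.05018 = GBP 105,177.28
GBP 105,177.28 × 1.054 = CHF 110,856.85
CHF 110,856.85 × 19.24 = MXN 2,132,885.85
Profit = MXN 2,132,885.85 − MXN 2,096,000.00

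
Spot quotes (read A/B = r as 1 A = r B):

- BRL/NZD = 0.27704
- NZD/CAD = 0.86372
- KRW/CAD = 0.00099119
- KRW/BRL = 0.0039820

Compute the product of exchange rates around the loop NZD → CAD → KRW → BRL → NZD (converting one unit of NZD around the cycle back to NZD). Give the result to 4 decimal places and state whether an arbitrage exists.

0.9613 (arbitrage exists)

Around NZD → CAD → KRW → BRL → NZD: 1 × 0.86372 ÷ 0.00099119 × 0.0039820 × 0.27704 = 0.961302
Product < 1; profitable direction is NZD → BRL → KRW → CAD → NZD.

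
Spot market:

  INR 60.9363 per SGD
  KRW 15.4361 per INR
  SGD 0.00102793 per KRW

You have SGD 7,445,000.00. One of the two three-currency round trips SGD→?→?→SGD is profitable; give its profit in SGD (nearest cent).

Profitable loop is SGD → KRW → INR → SGD:
SGD 7,445,000.00 ÷ 0.00102793 = KRW 7,242,711,080
KRW 7,242,711,080 ÷ 15.4361 = INR 469,206,022.22
INR 469,206,022.22 ÷ 60.9363 = SGD 7,699,942.76
Profit = SGD 7,699,942.76 − SGD 7,445,000.00

Profit: SGD 254,942.76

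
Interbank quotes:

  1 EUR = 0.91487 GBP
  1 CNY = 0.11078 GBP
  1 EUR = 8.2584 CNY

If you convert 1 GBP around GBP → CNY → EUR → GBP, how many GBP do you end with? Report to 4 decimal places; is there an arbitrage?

Around GBP → CNY → EUR → GBP: 1 ÷ 0.11078 ÷ 8.2584 × 0.91487 = 1.000005
Product ≈ 1 (deviation 0.000%, within rounding noise).

1.0000 (no arbitrage)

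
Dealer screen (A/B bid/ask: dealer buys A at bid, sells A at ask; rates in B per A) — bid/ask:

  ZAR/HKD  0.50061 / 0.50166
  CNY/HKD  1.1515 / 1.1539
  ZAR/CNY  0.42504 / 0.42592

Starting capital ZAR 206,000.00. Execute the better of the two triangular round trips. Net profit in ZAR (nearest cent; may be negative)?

Best loop ZAR → HKD → CNY → ZAR:
ZAR 206,000.00 × 0.50061 (sell ZAR at bid) = HKD 103,125.66
HKD 103,125.66 ÷ 1.1539 (buy CNY at ask) = CNY 89,371.40
CNY 89,371.40 ÷ 0.42592 (buy ZAR at ask) = ZAR 209,831.43

Net profit: ZAR 3,831.43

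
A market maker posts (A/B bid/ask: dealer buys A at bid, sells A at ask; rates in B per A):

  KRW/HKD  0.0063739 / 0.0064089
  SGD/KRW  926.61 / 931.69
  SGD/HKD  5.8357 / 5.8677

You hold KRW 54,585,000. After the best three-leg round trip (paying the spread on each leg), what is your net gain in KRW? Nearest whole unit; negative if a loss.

Net profit: KRW 357,402

Best loop KRW → HKD → SGD → KRW:
KRW 54,585,000 × 0.0063739 (sell KRW at bid) = HKD 347,919.33
HKD 347,919.33 ÷ 5.8677 (buy SGD at ask) = SGD 59,293.99
SGD 59,293.99 × 926.61 (sell SGD at bid) = KRW 54,942,402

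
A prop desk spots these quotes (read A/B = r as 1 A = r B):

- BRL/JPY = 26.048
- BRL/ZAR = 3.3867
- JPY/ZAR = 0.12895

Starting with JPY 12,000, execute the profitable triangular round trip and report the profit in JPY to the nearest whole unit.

Profitable loop is JPY → BRL → ZAR → JPY:
JPY 12,000 ÷ 26.048 = BRL 460.69
BRL 460.69 × 3.3867 = ZAR 1,560.21
ZAR 1,560.21 ÷ 0.12895 = JPY 12,099
Profit = JPY 12,099 − JPY 12,000

Profit: JPY 99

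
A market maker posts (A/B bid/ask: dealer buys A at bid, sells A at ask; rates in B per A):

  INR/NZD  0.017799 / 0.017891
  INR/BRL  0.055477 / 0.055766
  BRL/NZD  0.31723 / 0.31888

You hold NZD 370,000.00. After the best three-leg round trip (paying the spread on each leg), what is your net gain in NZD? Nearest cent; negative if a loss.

Best loop NZD → BRL → INR → NZD:
NZD 370,000.00 ÷ 0.31888 (buy BRL at ask) = BRL 1,160,311.09
BRL 1,160,311.09 ÷ 0.055766 (buy INR at ask) = INR 20,806,783.50
INR 20,806,783.50 × 0.017799 (sell INR at bid) = NZD 370,339.94

Net profit: NZD 339.94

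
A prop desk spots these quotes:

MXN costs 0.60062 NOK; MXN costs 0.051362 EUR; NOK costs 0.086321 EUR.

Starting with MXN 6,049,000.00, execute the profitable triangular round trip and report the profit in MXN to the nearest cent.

Profit: MXN 57,015.61

Profitable loop is MXN → NOK → EUR → MXN:
MXN 6,049,000.00 × 0.60062 = NOK 3,633,150.38
NOK 3,633,150.38 × 0.086321 = EUR 313,617.17
EUR 313,617.17 ÷ 0.051362 = MXN 6,106,015.61
Profit = MXN 6,106,015.61 − MXN 6,049,000.00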